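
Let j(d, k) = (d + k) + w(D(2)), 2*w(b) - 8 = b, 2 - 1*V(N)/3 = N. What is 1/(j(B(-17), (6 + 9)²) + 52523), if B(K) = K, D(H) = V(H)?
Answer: 1/52735 ≈ 1.8963e-5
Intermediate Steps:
V(N) = 6 - 3*N
D(H) = 6 - 3*H
w(b) = 4 + b/2
j(d, k) = 4 + d + k (j(d, k) = (d + k) + (4 + (6 - 3*2)/2) = (d + k) + (4 + (6 - 6)/2) = (d + k) + (4 + (½)*0) = (d + k) + (4 + 0) = (d + k) + 4 = 4 + d + k)
1/(j(B(-17), (6 + 9)²) + 52523) = 1/((4 - 17 + (6 + 9)²) + 52523) = 1/((4 - 17 + 15²) + 52523) = 1/((4 - 17 + 225) + 52523) = 1/(212 + 52523) = 1/52735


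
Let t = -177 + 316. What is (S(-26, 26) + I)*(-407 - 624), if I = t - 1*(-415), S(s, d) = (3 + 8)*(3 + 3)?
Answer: -639220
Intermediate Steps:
S(s, d) = 66 (S(s, d) = 11*6 = 66)
t = 139
I = 554 (I = 139 - 1*(-415) = 139 + 415 = 554)
(S(-26, 26) + I)*(-407 - 624) = (66 + 554)*(-407 - 624) = 620*(-1031) = -639220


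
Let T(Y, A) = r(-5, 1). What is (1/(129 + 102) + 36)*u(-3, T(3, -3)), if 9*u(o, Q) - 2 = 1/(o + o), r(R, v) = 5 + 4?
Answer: 8317/1134 ≈ 7.3342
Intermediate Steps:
r(R, v) = 9
T(Y, A) = 9
u(o, Q) = 2/9 + 1/(18*o) (u(o, Q) = 2/9 + 1/(9*(o + o)) = 2/9 + 1/(9*((2*o))) = 2/9 + (1/(2*o))/9 = 2/9 + 1/(18*o))
(1/(129 + 102) + 36)*u(-3, T(3, -3)) = (1/(129 + 102) + 36)*((1/18)*(1 + 4*(-3))/(-3)) = (1/231 + 36)*((1/18)*(-⅓)*(1 - 12)) = (1/231 + 36)*((1/18)*(-⅓)*(-11)) = (8317/231)*(11/54) = 8317/1134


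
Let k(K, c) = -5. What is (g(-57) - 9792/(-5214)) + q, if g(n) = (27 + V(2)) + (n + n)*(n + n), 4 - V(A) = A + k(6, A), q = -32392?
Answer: -16823946/869 ≈ -19360.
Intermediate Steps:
V(A) = 9 - A (V(A) = 4 - (A - 5) = 4 - (-5 + A) = 4 + (5 - A) = 9 - A)
g(n) = 34 + 4*n² (g(n) = (27 + (9 - 1*2)) + (n + n)*(n + n) = (27 + (9 - 2)) + (2*n)*(2*n) = (27 + 7) + 4*n² = 34 + 4*n²)
(g(-57) - 9792/(-5214)) + q = ((34 + 4*(-57)²) - 9792/(-5214)) - 32392 = ((34 + 4*3249) - 9792*(-1/5214)) - 32392 = ((34 + 12996) + 1632/869) - 32392 = (13030 + 1632/869) - 32392 = 11324702/869 - 32392 = -16823946/869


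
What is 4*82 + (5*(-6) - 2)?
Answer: 296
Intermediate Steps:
4*82 + (5*(-6) - 2) = 328 + (-30 - 2) = 328 - 32 = 296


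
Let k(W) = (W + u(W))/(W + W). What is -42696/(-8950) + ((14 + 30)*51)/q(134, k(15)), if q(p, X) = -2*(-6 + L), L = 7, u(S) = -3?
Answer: -4999602/4475 ≈ -1117.2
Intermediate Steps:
k(W) = (-3 + W)/(2*W) (k(W) = (W - 3)/(W + W) = (-3 + W)/((2*W)) = (-3 + W)*(1/(2*W)) = (-3 + W)/(2*W))
q(p, X) = -2 (q(p, X) = -2*(-6 + 7) = -2*1 = -2)
-42696/(-8950) + ((14 + 30)*51)/q(134, k(15)) = -42696/(-8950) + ((14 + 30)*51)/(-2) = -42696*(-1/8950) + (44*51)*(-½) = 21348/4475 + 2244*(-½) = 21348/4475 - 1122 = -4999602/4475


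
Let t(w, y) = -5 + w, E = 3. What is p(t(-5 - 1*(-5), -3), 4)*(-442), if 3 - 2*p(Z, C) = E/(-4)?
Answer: -3315/4 ≈ -828.75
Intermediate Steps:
p(Z, C) = 15/8 (p(Z, C) = 3/2 - 3/(2*(-4)) = 3/2 - 3*(-1)/(2*4) = 3/2 - 1/2*(-3/4) = 3/2 + 3/8 = 15/8)
p(t(-5 - 1*(-5), -3), 4)*(-442) = (15/8)*(-442) = -3315/4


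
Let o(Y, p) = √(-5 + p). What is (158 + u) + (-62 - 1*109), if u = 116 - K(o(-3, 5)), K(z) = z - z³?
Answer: 103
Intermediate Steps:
u = 116 (u = 116 - (√(-5 + 5) - (√(-5 + 5))³) = 116 - (√0 - (√0)³) = 116 - (0 - 1*0³) = 116 - (0 - 1*0) = 116 - (0 + 0) = 116 - 1*0 = 116 + 0 = 116)
(158 + u) + (-62 - 1*109) = (158 + 116) + (-62 - 1*109) = 274 + (-62 - 109) = 274 - 171 = 103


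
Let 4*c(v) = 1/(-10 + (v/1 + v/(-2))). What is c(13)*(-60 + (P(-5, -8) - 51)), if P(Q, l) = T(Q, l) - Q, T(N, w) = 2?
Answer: 52/7 ≈ 7.4286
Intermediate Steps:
P(Q, l) = 2 - Q
c(v) = 1/(4*(-10 + v/2)) (c(v) = 1/(4*(-10 + (v/1 + v/(-2)))) = 1/(4*(-10 + (v*1 + v*(-½)))) = 1/(4*(-10 + (v - v/2))) = 1/(4*(-10 + v/2)))
c(13)*(-60 + (P(-5, -8) - 51)) = (1/(2*(-20 + 13)))*(-60 + ((2 - 1*(-5)) - 51)) = ((½)/(-7))*(-60 + ((2 + 5) - 51)) = ((½)*(-⅐))*(-60 + (7 - 51)) = -(-60 - 44)/14 = -1/14*(-104) = 52/7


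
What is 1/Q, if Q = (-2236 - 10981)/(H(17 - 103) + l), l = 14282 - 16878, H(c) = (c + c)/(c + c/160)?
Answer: 417636/2127937 ≈ 0.19626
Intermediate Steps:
H(c) = 320/161 (H(c) = (2*c)/(c + c*(1/160)) = (2*c)/(c + c/160) = (2*c)/((161*c/160)) = (2*c)*(160/(161*c)) = 320/161)
l = -2596
Q = 2127937/417636 (Q = (-2236 - 10981)/(320/161 - 2596) = -13217/(-417636/161) = -13217*(-161/417636) = 2127937/417636 ≈ 5.0952)
1/Q = 1/(2127937/417636) = 417636/2127937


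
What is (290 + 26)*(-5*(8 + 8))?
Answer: -25280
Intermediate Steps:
(290 + 26)*(-5*(8 + 8)) = 316*(-5*16) = 316*(-80) = -25280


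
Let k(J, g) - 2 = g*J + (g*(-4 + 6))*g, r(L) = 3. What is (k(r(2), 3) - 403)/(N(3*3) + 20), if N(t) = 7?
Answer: -374/27 ≈ -13.852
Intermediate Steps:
k(J, g) = 2 + 2*g**2 + J*g (k(J, g) = 2 + (g*J + (g*(-4 + 6))*g) = 2 + (J*g + (g*2)*g) = 2 + (J*g + (2*g)*g) = 2 + (J*g + 2*g**2) = 2 + (2*g**2 + J*g) = 2 + 2*g**2 + J*g)
(k(r(2), 3) - 403)/(N(3*3) + 20) = ((2 + 2*3**2 + 3*3) - 403)/(7 + 20) = ((2 + 2*9 + 9) - 403)/27 = ((2 + 18 + 9) - 403)*(1/27) = (29 - 403)*(1/27) = -374*1/27 = -374/27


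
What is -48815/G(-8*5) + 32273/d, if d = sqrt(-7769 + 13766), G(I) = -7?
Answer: 48815/7 + 32273*sqrt(5997)/5997 ≈ 7390.3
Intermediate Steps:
d = sqrt(5997) ≈ 77.440
-48815/G(-8*5) + 32273/d = -48815/(-7) + 32273/(sqrt(5997)) = -48815*(-1/7) + 32273*(sqrt(5997)/5997) = 48815/7 + 32273*sqrt(5997)/5997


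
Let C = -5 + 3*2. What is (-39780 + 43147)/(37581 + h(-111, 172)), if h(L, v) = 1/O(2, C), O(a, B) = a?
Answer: 6734/75163 ≈ 0.089592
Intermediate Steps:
C = 1 (C = -5 + 6 = 1)
h(L, v) = ½ (h(L, v) = 1/2 = ½)
(-39780 + 43147)/(37581 + h(-111, 172)) = (-39780 + 43147)/(37581 + ½) = 3367/(75163/2) = 3367*(2/75163) = 6734/75163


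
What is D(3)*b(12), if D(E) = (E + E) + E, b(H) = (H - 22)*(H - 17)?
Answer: 450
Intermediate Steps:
b(H) = (-22 + H)*(-17 + H)
D(E) = 3*E (D(E) = 2*E + E = 3*E)
D(3)*b(12) = (3*3)*(374 + 12² - 39*12) = 9*(374 + 144 - 468) = 9*50 = 450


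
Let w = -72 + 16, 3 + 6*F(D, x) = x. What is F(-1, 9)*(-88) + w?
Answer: -144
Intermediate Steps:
F(D, x) = -½ + x/6
w = -56
F(-1, 9)*(-88) + w = (-½ + (⅙)*9)*(-88) - 56 = (-½ + 3/2)*(-88) - 56 = 1*(-88) - 56 = -88 - 56 = -144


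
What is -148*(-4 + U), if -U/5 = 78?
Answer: 58312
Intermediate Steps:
U = -390 (U = -5*78 = -390)
-148*(-4 + U) = -148*(-4 - 390) = -148*(-394) = 58312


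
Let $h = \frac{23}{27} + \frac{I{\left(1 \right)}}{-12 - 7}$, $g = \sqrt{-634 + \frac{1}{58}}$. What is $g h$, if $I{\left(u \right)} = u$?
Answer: $\frac{205 i \sqrt{2132718}}{14877} \approx 20.124 i$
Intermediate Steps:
$g = \frac{i \sqrt{2132718}}{58}$ ($g = \sqrt{-634 + \frac{1}{58}} = \sqrt{- \frac{36771}{58}} = \frac{i \sqrt{2132718}}{58} \approx 25.179 i$)
$h = \frac{410}{513}$ ($h = \frac{23}{27} + 1 \frac{1}{-12 - 7} = 23 \cdot \frac{1}{27} + 1 \frac{1}{-19} = \frac{23}{27} + 1 \left(- \frac{1}{19}\right) = \frac{23}{27} - \frac{1}{19} = \frac{410}{513} \approx 0.79922$)
$g h = \frac{i \sqrt{2132718}}{58} \cdot \frac{410}{513} = \frac{205 i \sqrt{2132718}}{14877}$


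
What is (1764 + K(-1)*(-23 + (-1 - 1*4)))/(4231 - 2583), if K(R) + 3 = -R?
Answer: 455/412 ≈ 1.1044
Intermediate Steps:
K(R) = -3 - R
(1764 + K(-1)*(-23 + (-1 - 1*4)))/(4231 - 2583) = (1764 + (-3 - 1*(-1))*(-23 + (-1 - 1*4)))/(4231 - 2583) = (1764 + (-3 + 1)*(-23 + (-1 - 4)))/1648 = (1764 - 2*(-23 - 5))*(1/1648) = (1764 - 2*(-28))*(1/1648) = (1764 + 56)*(1/1648) = 1820*(1/1648) = 455/412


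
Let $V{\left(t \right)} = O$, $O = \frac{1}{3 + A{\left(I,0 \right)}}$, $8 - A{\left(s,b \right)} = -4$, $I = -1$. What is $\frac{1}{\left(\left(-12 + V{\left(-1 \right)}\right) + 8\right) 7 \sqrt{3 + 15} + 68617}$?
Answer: $\frac{29075}{1995033493} + \frac{35 \sqrt{2}}{1995033493} \approx 1.4598 \cdot 10^{-5}$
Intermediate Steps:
$A{\left(s,b \right)} = 12$ ($A{\left(s,b \right)} = 8 - -4 = 8 + 4 = 12$)
$O = \frac{1}{15}$ ($O = \frac{1}{3 + 12} = \frac{1}{15} \approx 0.066667$)
$V{\left(t \right)} = \frac{1}{15}$
$\frac{1}{\left(\left(-12 + V{\left(-1 \right)}\right) + 8\right) 7 \sqrt{3 + 15} + 68617} = \frac{1}{\left(\left(-12 + \frac{1}{15}\right) + 8\right) 7 \sqrt{3 + 15} + 68617} = \frac{1}{\left(- \frac{179}{15} + 8\right) 7 \sqrt{18} + 68617} = \frac{1}{\left(- \frac{59}{15}\right) 7 \cdot 3 \sqrt{2} + 68617} = \frac{1}{- \frac{413 \cdot 3 \sqrt{2}}{15} + 68617} = \frac{1}{- \frac{413 \sqrt{2}}{5} + 68617} = \frac{1}{68617 - \frac{413 \sqrt{2}}{5}}$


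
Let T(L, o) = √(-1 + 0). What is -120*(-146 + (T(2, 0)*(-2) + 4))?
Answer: 17040 + 240*I ≈ 17040.0 + 240.0*I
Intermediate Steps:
T(L, o) = I (T(L, o) = √(-1) = I)
-120*(-146 + (T(2, 0)*(-2) + 4)) = -120*(-146 + (I*(-2) + 4)) = -120*(-146 + (-2*I + 4)) = -120*(-146 + (4 - 2*I)) = -120*(-142 - 2*I) = 17040 + 240*I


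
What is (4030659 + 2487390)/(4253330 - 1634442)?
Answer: 6518049/2618888 ≈ 2.4889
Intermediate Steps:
(4030659 + 2487390)/(4253330 - 1634442) = 6518049/2618888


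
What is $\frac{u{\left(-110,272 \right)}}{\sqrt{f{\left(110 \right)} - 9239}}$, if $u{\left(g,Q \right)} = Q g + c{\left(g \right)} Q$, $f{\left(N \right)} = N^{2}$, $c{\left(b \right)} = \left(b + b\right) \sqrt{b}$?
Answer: $- \frac{29920 \sqrt{2861}}{2861} - \frac{59840 i \sqrt{314710}}{2861} \approx -559.37 - 11734.0 i$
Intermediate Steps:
$c{\left(b \right)} = 2 b^{\frac{3}{2}}$ ($c{\left(b \right)} = 2 b \sqrt{b} = 2 b^{\frac{3}{2}}$)
$u{\left(g,Q \right)} = Q g + 2 Q g^{\frac{3}{2}}$ ($u{\left(g,Q \right)} = Q g + 2 g^{\frac{3}{2}} Q = Q g + 2 Q g^{\frac{3}{2}}$)
$\frac{u{\left(-110,272 \right)}}{\sqrt{f{\left(110 \right)} - 9239}} = \frac{272 \left(-110 + 2 \left(-110\right)^{\frac{3}{2}}\right)}{\sqrt{110^{2} - 9239}} = \frac{272 \left(-110 + 2 \left(- 110 i \sqrt{110}\right)\right)}{\sqrt{12100 - 9239}} = \frac{272 \left(-110 - 220 i \sqrt{110}\right)}{\sqrt{2861}} = \left(-29920 - 59840 i \sqrt{110}\right) \frac{\sqrt{2861}}{2861} = \frac{\sqrt{2861} \left(-29920 - 59840 i \sqrt{110}\right)}{2861}$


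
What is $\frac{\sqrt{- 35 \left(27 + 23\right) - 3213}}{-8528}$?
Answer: $- \frac{i \sqrt{4963}}{8528} \approx - 0.0082608 i$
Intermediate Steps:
$\frac{\sqrt{- 35 \left(27 + 23\right) - 3213}}{-8528} = \sqrt{\left(-35\right) 50 - 3213} \left(- \frac{1}{8528}\right) = \sqrt{-1750 - 3213} \left(- \frac{1}{8528}\right) = \sqrt{-4963} \left(- \frac{1}{8528}\right) = i \sqrt{4963} \left(- \frac{1}{8528}\right) = - \frac{i \sqrt{4963}}{8528}$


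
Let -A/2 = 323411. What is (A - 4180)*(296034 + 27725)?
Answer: -210767756518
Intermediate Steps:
A = -646822 (A = -2*323411 = -646822)
(A - 4180)*(296034 + 27725) = (-646822 - 4180)*(296034 + 27725) = -651002*323759 = -210767756518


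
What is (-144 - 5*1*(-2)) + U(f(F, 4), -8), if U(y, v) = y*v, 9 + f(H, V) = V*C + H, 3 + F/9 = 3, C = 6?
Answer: -254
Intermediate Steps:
F = 0 (F = -27 + 9*3 = -27 + 27 = 0)
f(H, V) = -9 + H + 6*V (f(H, V) = -9 + (V*6 + H) = -9 + (6*V + H) = -9 + (H + 6*V) = -9 + H + 6*V)
U(y, v) = v*y
(-144 - 5*1*(-2)) + U(f(F, 4), -8) = (-144 - 5*1*(-2)) - 8*(-9 + 0 + 6*4) = (-144 - 5*(-2)) - 8*(-9 + 0 + 24) = (-144 + 10) - 8*15 = -134 - 120 = -254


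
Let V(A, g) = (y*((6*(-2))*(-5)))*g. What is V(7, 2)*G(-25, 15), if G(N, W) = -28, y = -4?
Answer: 13440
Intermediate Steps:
V(A, g) = -240*g (V(A, g) = (-4*6*(-2)*(-5))*g = (-(-48)*(-5))*g = (-4*60)*g = -240*g)
V(7, 2)*G(-25, 15) = -240*2*(-28) = -480*(-28) = 13440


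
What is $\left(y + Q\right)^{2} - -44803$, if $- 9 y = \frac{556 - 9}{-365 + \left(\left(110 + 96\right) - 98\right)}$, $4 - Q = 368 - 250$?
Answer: $\frac{308934689332}{5349969} \approx 57745.0$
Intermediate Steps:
$Q = -114$ ($Q = 4 - \left(368 - 250\right) = 4 - 118 = -114$)
$y = \frac{547}{2313}$ ($y = - \frac{\left(556 - 9\right) \frac{1}{-365 + \left(\left(110 + 96\right) - 98\right)}}{9} = - \frac{547 \frac{1}{-365 + \left(206 - 98\right)}}{9} = - \frac{547 \frac{1}{-365 + 108}}{9} = - \frac{547 \frac{1}{-257}}{9} = - \frac{547 \left(- \frac{1}{257}\right)}{9} = \left(- \frac{1}{9}\right) \left(- \frac{547}{257}\right) = \frac{547}{2313} \approx 0.23649$)
$\left(y + Q\right)^{2} - -44803 = \left(\frac{547}{2313} - 114\right)^{2} - -44803 = \left(- \frac{263135}{2313}\right)^{2} + 44803 = \frac{69240028225}{5349969} + 44803 = \frac{308934689332}{5349969}$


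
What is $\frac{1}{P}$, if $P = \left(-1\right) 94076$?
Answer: $- \frac{1}{94076} \approx -1.063 \cdot 10^{-5}$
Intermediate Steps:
$P = -94076$
$\frac{1}{P} = \frac{1}{-94076} = - \frac{1}{94076}$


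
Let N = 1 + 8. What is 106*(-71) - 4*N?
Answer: -7562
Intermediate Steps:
N = 9
106*(-71) - 4*N = 106*(-71) - 4*9 = -7526 - 36 = -7562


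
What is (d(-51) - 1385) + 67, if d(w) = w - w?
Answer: -1318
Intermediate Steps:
d(w) = 0
(d(-51) - 1385) + 67 = (0 - 1385) + 67 = -1385 + 67 = -1318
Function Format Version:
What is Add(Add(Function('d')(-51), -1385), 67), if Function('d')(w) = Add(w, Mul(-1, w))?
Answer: -1318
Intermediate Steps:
Function('d')(w) = 0
Add(Add(Function('d')(-51), -1385), 67) = Add(Add(0, -1385), 67) = Add(-1385, 67) = -1318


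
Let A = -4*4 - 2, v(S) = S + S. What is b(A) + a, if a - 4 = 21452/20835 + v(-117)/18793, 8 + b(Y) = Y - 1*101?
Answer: -47762643019/391552155 ≈ -121.98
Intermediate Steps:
v(S) = 2*S
A = -18 (A = -16 - 2 = -18)
b(Y) = -109 + Y (b(Y) = -8 + (Y - 1*101) = -8 + (Y - 101) = -8 + (-101 + Y) = -109 + Y)
a = 1964480666/391552155 (a = 4 + (21452/20835 + (2*(-117))/18793) = 4 + (21452*(1/20835) - 234*1/18793) = 4 + (21452/20835 - 234/18793) = 4 + 398272046/391552155 = 1964480666/391552155 ≈ 5.0172)
b(A) + a = (-109 - 18) + 1964480666/391552155 = -127 + 1964480666/391552155 = -47762643019/391552155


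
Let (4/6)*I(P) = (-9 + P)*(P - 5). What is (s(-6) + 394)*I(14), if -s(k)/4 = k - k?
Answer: 26595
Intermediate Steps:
I(P) = 3*(-9 + P)*(-5 + P)/2 (I(P) = 3*((-9 + P)*(P - 5))/2 = 3*((-9 + P)*(-5 + P))/2 = 3*(-9 + P)*(-5 + P)/2)
s(k) = 0 (s(k) = -4*(k - k) = -4*0 = 0)
(s(-6) + 394)*I(14) = (0 + 394)*(135/2 - 21*14 + (3/2)*14**2) = 394*(135/2 - 294 + (3/2)*196) = 394*(135/2 - 294 + 294) = 394*(135/2) = 26595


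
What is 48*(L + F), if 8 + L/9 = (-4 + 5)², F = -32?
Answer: -4560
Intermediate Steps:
L = -63 (L = -72 + 9*(-4 + 5)² = -72 + 9*1² = -72 + 9*1 = -72 + 9 = -63)
48*(L + F) = 48*(-63 - 32) = 48*(-95) = -4560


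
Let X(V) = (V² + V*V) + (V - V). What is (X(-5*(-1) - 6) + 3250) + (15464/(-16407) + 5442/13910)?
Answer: 371025038947/114110685 ≈ 3251.4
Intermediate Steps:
X(V) = 2*V² (X(V) = (V² + V²) + 0 = 2*V² + 0 = 2*V²)
(X(-5*(-1) - 6) + 3250) + (15464/(-16407) + 5442/13910) = (2*(-5*(-1) - 6)² + 3250) + (15464/(-16407) + 5442/13910) = (2*(5 - 6)² + 3250) + (15464*(-1/16407) + 5442*(1/13910)) = (2*(-1)² + 3250) + (-15464/16407 + 2721/6955) = (2*1 + 3250) - 62908673/114110685 = (2 + 3250) - 62908673/114110685 = 3252 - 62908673/114110685 = 371025038947/114110685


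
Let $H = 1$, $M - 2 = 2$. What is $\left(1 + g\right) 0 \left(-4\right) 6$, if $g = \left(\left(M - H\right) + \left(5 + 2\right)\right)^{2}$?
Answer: $0$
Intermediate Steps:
$M = 4$ ($M = 2 + 2 = 4$)
$g = 100$ ($g = \left(\left(4 - 1\right) + \left(5 + 2\right)\right)^{2} = \left(\left(4 - 1\right) + 7\right)^{2} = \left(3 + 7\right)^{2} = 10^{2} = 100$)
$\left(1 + g\right) 0 \left(-4\right) 6 = \left(1 + 100\right) 0 \left(-4\right) 6 = 101 \cdot 0 \cdot 6 = 101 \cdot 0 = 0$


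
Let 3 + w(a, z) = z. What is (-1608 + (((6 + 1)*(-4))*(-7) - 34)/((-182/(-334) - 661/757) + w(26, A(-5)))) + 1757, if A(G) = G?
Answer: 68197535/526426 ≈ 129.55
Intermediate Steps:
w(a, z) = -3 + z
(-1608 + (((6 + 1)*(-4))*(-7) - 34)/((-182/(-334) - 661/757) + w(26, A(-5)))) + 1757 = (-1608 + (((6 + 1)*(-4))*(-7) - 34)/((-182/(-334) - 661/757) + (-3 - 5))) + 1757 = (-1608 + ((7*(-4))*(-7) - 34)/((-182*(-1/334) - 661*1/757) - 8)) + 1757 = (-1608 + (-28*(-7) - 34)/((91/167 - 661/757) - 8)) + 1757 = (-1608 + (196 - 34)/(-41500/126419 - 8)) + 1757 = (-1608 + 162/(-1052852/126419)) + 1757 = (-1608 + 162*(-126419/1052852)) + 1757 = (-1608 - 10239939/526426) + 1757 = -856732947/526426 + 1757 = 68197535/526426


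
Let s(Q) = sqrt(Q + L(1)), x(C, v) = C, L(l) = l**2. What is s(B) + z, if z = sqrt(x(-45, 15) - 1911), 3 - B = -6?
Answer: sqrt(10) + 2*I*sqrt(489) ≈ 3.1623 + 44.227*I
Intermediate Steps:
B = 9 (B = 3 - 1*(-6) = 3 + 6 = 9)
s(Q) = sqrt(1 + Q) (s(Q) = sqrt(Q + 1**2) = sqrt(Q + 1) = sqrt(1 + Q))
z = 2*I*sqrt(489) (z = sqrt(-45 - 1911) = sqrt(-1956) = 2*I*sqrt(489) ≈ 44.227*I)
s(B) + z = sqrt(1 + 9) + 2*I*sqrt(489) = sqrt(10) + 2*I*sqrt(489)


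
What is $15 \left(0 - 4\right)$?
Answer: $-60$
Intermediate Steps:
$15 \left(0 - 4\right) = 15 \left(-4\right) = -60$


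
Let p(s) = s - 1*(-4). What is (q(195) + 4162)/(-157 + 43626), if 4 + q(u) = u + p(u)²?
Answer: 43954/43469 ≈ 1.0112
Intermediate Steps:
p(s) = 4 + s (p(s) = s + 4 = 4 + s)
q(u) = -4 + u + (4 + u)² (q(u) = -4 + (u + (4 + u)²) = -4 + u + (4 + u)²)
(q(195) + 4162)/(-157 + 43626) = ((-4 + 195 + (4 + 195)²) + 4162)/(-157 + 43626) = ((-4 + 195 + 199²) + 4162)/43469 = ((-4 + 195 + 39601) + 4162)*(1/43469) = (39792 + 4162)*(1/43469) = 43954*(1/43469) = 43954/43469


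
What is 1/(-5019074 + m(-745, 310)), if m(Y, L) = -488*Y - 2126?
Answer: -1/4657640 ≈ -2.1470e-7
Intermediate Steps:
m(Y, L) = -2126 - 488*Y
1/(-5019074 + m(-745, 310)) = 1/(-5019074 + (-2126 - 488*(-745))) = 1/(-5019074 + (-2126 + 363560)) = 1/(-5019074 + 361434) = 1/(-4657640) = -1/4657640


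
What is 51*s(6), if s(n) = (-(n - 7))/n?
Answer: 17/2 ≈ 8.5000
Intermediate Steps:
s(n) = (7 - n)/n (s(n) = (-(-7 + n))/n = (7 - n)/n)
51*s(6) = 51*((7 - 1*6)/6) = 51*((7 - 6)/6) = 51*((1/6)*1) = 51*(1/6) = 17/2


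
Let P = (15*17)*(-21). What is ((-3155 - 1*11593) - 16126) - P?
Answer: -25519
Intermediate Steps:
P = -5355 (P = 255*(-21) = -5355)
((-3155 - 1*11593) - 16126) - P = ((-3155 - 1*11593) - 16126) - 1*(-5355) = ((-3155 - 11593) - 16126) + 5355 = (-14748 - 16126) + 5355 = -30874 + 5355 = -25519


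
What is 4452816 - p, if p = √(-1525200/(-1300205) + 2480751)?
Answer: 4452816 - √167751740704369071/260041 ≈ 4.4512e+6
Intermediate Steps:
p = √167751740704369071/260041 (p = √(-1525200*(-1/1300205) + 2480751) = √(305040/260041 + 2480751) = √(645097275831/260041) = √167751740704369071/260041 ≈ 1575.0)
4452816 - p = 4452816 - √167751740704369071/260041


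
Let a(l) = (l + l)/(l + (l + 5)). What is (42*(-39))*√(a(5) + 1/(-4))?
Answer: -273*√15 ≈ -1057.3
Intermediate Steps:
a(l) = 2*l/(5 + 2*l) (a(l) = (2*l)/(l + (5 + l)) = (2*l)/(5 + 2*l) = 2*l/(5 + 2*l))
(42*(-39))*√(a(5) + 1/(-4)) = (42*(-39))*√(2*5/(5 + 2*5) + 1/(-4)) = -1638*√(2*5/(5 + 10) - ¼) = -1638*√(2*5/15 - ¼) = -1638*√(2*5*(1/15) - ¼) = -1638*√(⅔ - ¼) = -273*√15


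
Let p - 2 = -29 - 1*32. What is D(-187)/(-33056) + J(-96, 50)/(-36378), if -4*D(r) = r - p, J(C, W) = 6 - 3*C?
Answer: -56680/6263079 ≈ -0.0090499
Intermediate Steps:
p = -59 (p = 2 + (-29 - 1*32) = 2 + (-29 - 32) = 2 - 61 = -59)
D(r) = -59/4 - r/4 (D(r) = -(r - 1*(-59))/4 = -(r + 59)/4 = -(59 + r)/4 = -59/4 - r/4)
D(-187)/(-33056) + J(-96, 50)/(-36378) = (-59/4 - ¼*(-187))/(-33056) + (6 - 3*(-96))/(-36378) = (-59/4 + 187/4)*(-1/33056) + (6 + 288)*(-1/36378) = 32*(-1/33056) + 294*(-1/36378) = -1/1033 - 49/6063 = -56680/6263079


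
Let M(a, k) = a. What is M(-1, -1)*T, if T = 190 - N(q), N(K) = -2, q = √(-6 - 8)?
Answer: -192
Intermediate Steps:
q = I*√14 (q = √(-14) = I*√14 ≈ 3.7417*I)
T = 192 (T = 190 - 1*(-2) = 190 + 2 = 192)
M(-1, -1)*T = -1*192 = -192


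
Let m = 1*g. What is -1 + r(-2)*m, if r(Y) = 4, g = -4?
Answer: -17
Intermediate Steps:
m = -4 (m = 1*(-4) = -4)
-1 + r(-2)*m = -1 + 4*(-4) = -1 - 16 = -17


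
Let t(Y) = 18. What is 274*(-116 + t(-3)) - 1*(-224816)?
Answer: 197964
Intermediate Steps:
274*(-116 + t(-3)) - 1*(-224816) = 274*(-116 + 18) - 1*(-224816) = 274*(-98) + 224816 = -26852 + 224816 = 197964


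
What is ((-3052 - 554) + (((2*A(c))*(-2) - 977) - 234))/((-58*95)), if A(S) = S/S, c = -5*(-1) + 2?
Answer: 4821/5510 ≈ 0.87495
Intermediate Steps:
c = 7 (c = 5 + 2 = 7)
A(S) = 1
((-3052 - 554) + (((2*A(c))*(-2) - 977) - 234))/((-58*95)) = ((-3052 - 554) + (((2*1)*(-2) - 977) - 234))/((-58*95)) = (-3606 + ((2*(-2) - 977) - 234))/(-5510) = (-3606 + ((-4 - 977) - 234))*(-1/5510) = (-3606 + (-981 - 234))*(-1/5510) = (-3606 - 1215)*(-1/5510) = -4821*(-1/5510) = 4821/5510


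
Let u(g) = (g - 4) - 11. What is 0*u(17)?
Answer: 0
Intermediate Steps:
u(g) = -15 + g (u(g) = (-4 + g) - 11 = -15 + g)
0*u(17) = 0*(-15 + 17) = 0*2 = 0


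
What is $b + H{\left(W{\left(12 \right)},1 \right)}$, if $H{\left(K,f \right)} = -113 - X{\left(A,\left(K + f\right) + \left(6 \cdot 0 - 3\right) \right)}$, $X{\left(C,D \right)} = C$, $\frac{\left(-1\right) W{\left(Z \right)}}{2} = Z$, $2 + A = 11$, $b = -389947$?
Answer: $-390069$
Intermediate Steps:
$A = 9$ ($A = -2 + 11 = 9$)
$W{\left(Z \right)} = - 2 Z$
$H{\left(K,f \right)} = -122$ ($H{\left(K,f \right)} = -113 - 9 = -122$)
$b + H{\left(W{\left(12 \right)},1 \right)} = -389947 - 122 = -390069$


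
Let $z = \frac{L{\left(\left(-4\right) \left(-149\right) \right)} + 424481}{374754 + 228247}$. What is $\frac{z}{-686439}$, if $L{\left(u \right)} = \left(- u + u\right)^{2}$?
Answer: $- \frac{424481}{413923403439} \approx -1.0255 \cdot 10^{-6}$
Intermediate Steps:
$L{\left(u \right)} = 0$ ($L{\left(u \right)} = 0^{2} = 0$)
$z = \frac{424481}{603001}$ ($z = \frac{0 + 424481}{374754 + 228247} = \frac{424481}{603001} \approx 0.70395$)
$\frac{z}{-686439} = \frac{424481}{603001 \left(-686439\right)} = \frac{424481}{603001} \left(- \frac{1}{686439}\right) = - \frac{424481}{413923403439}$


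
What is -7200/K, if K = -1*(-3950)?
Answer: -144/79 ≈ -1.8228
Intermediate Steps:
K = 3950
-7200/K = -7200/3950 = -7200*1/3950 = -144/79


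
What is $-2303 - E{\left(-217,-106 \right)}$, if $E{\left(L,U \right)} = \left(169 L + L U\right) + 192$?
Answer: $11176$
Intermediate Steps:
$E{\left(L,U \right)} = 192 + 169 L + L U$
$-2303 - E{\left(-217,-106 \right)} = -2303 - \left(192 + 169 \left(-217\right) - -23002\right) = -2303 - \left(192 - 36673 + 23002\right) = -2303 - -13479 = -2303 + 13479 = 11176$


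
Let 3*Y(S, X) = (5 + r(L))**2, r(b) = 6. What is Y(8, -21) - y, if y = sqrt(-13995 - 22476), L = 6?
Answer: 121/3 - I*sqrt(36471) ≈ 40.333 - 190.97*I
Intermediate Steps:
y = I*sqrt(36471) (y = sqrt(-36471) = I*sqrt(36471) ≈ 190.97*I)
Y(S, X) = 121/3 (Y(S, X) = (5 + 6)**2/3 = (1/3)*11**2 = (1/3)*121 = 121/3)
Y(8, -21) - y = 121/3 - I*sqrt(36471)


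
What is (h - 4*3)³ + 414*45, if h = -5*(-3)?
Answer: 18657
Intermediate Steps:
h = 15
(h - 4*3)³ + 414*45 = (15 - 4*3)³ + 414*45 = (15 - 12)³ + 18630 = 3³ + 18630 = 27 + 18630 = 18657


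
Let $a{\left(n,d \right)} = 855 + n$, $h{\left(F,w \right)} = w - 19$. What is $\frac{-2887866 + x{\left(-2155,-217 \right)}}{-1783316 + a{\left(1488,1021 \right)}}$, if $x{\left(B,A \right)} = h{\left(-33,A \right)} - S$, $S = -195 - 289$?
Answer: $\frac{2887618}{1780973} \approx 1.6214$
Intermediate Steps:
$h{\left(F,w \right)} = -19 + w$
$S = -484$
$x{\left(B,A \right)} = 465 + A$ ($x{\left(B,A \right)} = \left(-19 + A\right) - -484 = \left(-19 + A\right) + 484 = 465 + A$)
$\frac{-2887866 + x{\left(-2155,-217 \right)}}{-1783316 + a{\left(1488,1021 \right)}} = \frac{-2887866 + \left(465 - 217\right)}{-1783316 + \left(855 + 1488\right)} = \frac{-2887866 + 248}{-1783316 + 2343} = - \frac{2887618}{-1780973} = \left(-2887618\right) \left(- \frac{1}{1780973}\right) = \frac{2887618}{1780973}$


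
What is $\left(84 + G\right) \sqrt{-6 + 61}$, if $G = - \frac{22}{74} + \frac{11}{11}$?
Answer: $\frac{3134 \sqrt{55}}{37} \approx 628.17$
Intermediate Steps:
$G = \frac{26}{37}$ ($G = \left(-22\right) \frac{1}{74} + 11 \cdot \frac{1}{11} = - \frac{11}{37} + 1 = \frac{26}{37} \approx 0.7027$)
$\left(84 + G\right) \sqrt{-6 + 61} = \left(84 + \frac{26}{37}\right) \sqrt{-6 + 61} = \frac{3134 \sqrt{55}}{37}$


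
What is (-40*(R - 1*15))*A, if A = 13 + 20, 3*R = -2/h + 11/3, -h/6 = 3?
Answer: 163240/9 ≈ 18138.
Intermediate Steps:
h = -18 (h = -6*3 = -18)
R = 34/27 (R = (-2/(-18) + 11/3)/3 = (-2*(-1/18) + 11*(1/3))/3 = (1/9 + 11/3)/3 = (1/3)*(34/9) = 34/27 ≈ 1.2593)
A = 33
(-40*(R - 1*15))*A = -40*(34/27 - 1*15)*33 = -40*(34/27 - 15)*33 = -40*(-371/27)*33 = (14840/27)*33 = 163240/9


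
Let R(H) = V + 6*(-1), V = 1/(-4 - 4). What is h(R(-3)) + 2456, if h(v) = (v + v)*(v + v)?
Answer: 41697/16 ≈ 2606.1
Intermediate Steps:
V = -1/8 (V = 1/(-8) = -1/8 ≈ -0.12500)
R(H) = -49/8 (R(H) = -1/8 + 6*(-1) = -1/8 - 6 = -49/8)
h(v) = 4*v**2 (h(v) = (2*v)*(2*v) = 4*v**2)
h(R(-3)) + 2456 = 4*(-49/8)**2 + 2456 = 4*(2401/64) + 2456 = 2401/16 + 2456 = 41697/16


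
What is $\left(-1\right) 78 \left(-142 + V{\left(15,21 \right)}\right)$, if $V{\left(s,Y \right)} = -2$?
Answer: $11232$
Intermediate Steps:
$\left(-1\right) 78 \left(-142 + V{\left(15,21 \right)}\right) = \left(-1\right) 78 \left(-142 - 2\right) = \left(-78\right) \left(-144\right) = 11232$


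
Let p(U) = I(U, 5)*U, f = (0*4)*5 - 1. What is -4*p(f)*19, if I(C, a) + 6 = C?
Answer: -532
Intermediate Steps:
f = -1 (f = 0*5 - 1 = 0 - 1 = -1)
I(C, a) = -6 + C
p(U) = U*(-6 + U) (p(U) = (-6 + U)*U = U*(-6 + U))
-4*p(f)*19 = -(-4)*(-6 - 1)*19 = -(-4)*(-7)*19 = -4*7*19 = -28*19 = -532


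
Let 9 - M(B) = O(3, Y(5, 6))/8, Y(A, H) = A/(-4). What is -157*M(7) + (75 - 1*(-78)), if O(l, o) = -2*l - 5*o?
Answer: -40163/32 ≈ -1255.1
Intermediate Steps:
Y(A, H) = -A/4 (Y(A, H) = A*(-¼) = -A/4)
O(l, o) = -5*o - 2*l
M(B) = 287/32 (M(B) = 9 - (-(-5)*5/4 - 2*3)/8 = 9 - (-5*(-5/4) - 6)/8 = 9 - (25/4 - 6)/8 = 9 - 1/(4*8) = 9 - 1*1/32 = 9 - 1/32 = 287/32)
-157*M(7) + (75 - 1*(-78)) = -157*287/32 + (75 - 1*(-78)) = -45059/32 + (75 + 78) = -45059/32 + 153 = -40163/32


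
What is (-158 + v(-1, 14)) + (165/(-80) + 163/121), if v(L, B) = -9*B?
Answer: -551209/1936 ≈ -284.72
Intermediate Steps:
(-158 + v(-1, 14)) + (165/(-80) + 163/121) = (-158 - 9*14) + (165/(-80) + 163/121) = (-158 - 126) + (165*(-1/80) + 163*(1/121)) = -284 + (-33/16 + 163/121) = -284 - 1385/1936 = -551209/1936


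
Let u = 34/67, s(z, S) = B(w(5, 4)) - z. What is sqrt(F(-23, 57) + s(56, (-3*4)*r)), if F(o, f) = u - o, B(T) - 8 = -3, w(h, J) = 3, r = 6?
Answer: I*sqrt(123414)/67 ≈ 5.2433*I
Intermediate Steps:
B(T) = 5 (B(T) = 8 - 3 = 5)
s(z, S) = 5 - z
u = 34/67 (u = 34*(1/67) = 34/67 ≈ 0.50746)
F(o, f) = 34/67 - o
sqrt(F(-23, 57) + s(56, (-3*4)*r)) = sqrt((34/67 - 1*(-23)) + (5 - 1*56)) = sqrt((34/67 + 23) + (5 - 56)) = sqrt(1575/67 - 51) = sqrt(-1842/67) = I*sqrt(123414)/67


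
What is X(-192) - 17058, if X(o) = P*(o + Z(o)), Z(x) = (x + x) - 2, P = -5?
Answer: -14168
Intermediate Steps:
Z(x) = -2 + 2*x (Z(x) = 2*x - 2 = -2 + 2*x)
X(o) = 10 - 15*o (X(o) = -5*(o + (-2 + 2*o)) = -5*(-2 + 3*o) = 10 - 15*o)
X(-192) - 17058 = (10 - 15*(-192)) - 17058 = (10 + 2880) - 17058 = 2890 - 17058 = -14168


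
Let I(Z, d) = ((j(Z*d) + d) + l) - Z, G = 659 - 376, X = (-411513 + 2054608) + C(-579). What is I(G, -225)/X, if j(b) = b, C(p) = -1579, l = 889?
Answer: -10549/273586 ≈ -0.038558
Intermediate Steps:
X = 1641516 (X = (-411513 + 2054608) - 1579 = 1643095 - 1579 = 1641516)
G = 283
I(Z, d) = 889 + d - Z + Z*d (I(Z, d) = ((Z*d + d) + 889) - Z = ((d + Z*d) + 889) - Z = (889 + d + Z*d) - Z = 889 + d - Z + Z*d)
I(G, -225)/X = (889 - 225 - 1*283 + 283*(-225))/1641516 = (889 - 225 - 283 - 63675)*(1/1641516) = -63294*1/1641516 = -10549/273586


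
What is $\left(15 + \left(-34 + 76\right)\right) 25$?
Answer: $1425$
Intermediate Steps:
$\left(15 + \left(-34 + 76\right)\right) 25 = \left(15 + 42\right) 25 = 57 \cdot 25 = 1425$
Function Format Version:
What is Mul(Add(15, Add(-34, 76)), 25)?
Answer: 1425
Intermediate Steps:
Mul(Add(15, Add(-34, 76)), 25) = Mul(Add(15, 42), 25) = Mul(57, 25) = 1425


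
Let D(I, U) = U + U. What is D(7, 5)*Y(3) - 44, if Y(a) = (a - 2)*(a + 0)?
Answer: -14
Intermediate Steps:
D(I, U) = 2*U
Y(a) = a*(-2 + a) (Y(a) = (-2 + a)*a = a*(-2 + a))
D(7, 5)*Y(3) - 44 = (2*5)*(3*(-2 + 3)) - 44 = 10*(3*1) - 44 = 10*3 - 44 = 30 - 44 = -14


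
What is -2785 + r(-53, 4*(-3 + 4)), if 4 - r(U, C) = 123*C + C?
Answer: -3277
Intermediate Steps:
r(U, C) = 4 - 124*C (r(U, C) = 4 - (123*C + C) = 4 - 124*C)
-2785 + r(-53, 4*(-3 + 4)) = -2785 + (4 - 496*(-3 + 4)) = -2785 + (4 - 496) = -2785 - 492 = -3277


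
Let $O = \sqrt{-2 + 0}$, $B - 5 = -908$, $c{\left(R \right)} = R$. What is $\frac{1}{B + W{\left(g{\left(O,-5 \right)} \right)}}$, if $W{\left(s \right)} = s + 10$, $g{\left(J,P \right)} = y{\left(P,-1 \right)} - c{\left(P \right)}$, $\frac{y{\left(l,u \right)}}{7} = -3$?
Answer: $- \frac{1}{909} \approx -0.0011001$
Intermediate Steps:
$y{\left(l,u \right)} = -21$ ($y{\left(l,u \right)} = 7 \left(-3\right) = -21$)
$B = -903$ ($B = 5 - 908 = -903$)
$O = i \sqrt{2}$ ($O = \sqrt{-2} = i \sqrt{2} \approx 1.4142 i$)
$g{\left(J,P \right)} = -21 - P$
$W{\left(s \right)} = 10 + s$
$\frac{1}{B + W{\left(g{\left(O,-5 \right)} \right)}} = \frac{1}{-903 + \left(10 - 16\right)} = \frac{1}{-903 - 6} = \frac{1}{-909} = - \frac{1}{909}$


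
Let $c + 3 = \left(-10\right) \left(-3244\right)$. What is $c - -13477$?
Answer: $45914$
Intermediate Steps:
$c = 32437$ ($c = -3 - -32440 = -3 + 32440 = 32437$)
$c - -13477 = 32437 - -13477 = 32437 + 13477 = 45914$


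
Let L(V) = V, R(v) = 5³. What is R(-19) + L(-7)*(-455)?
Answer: 3310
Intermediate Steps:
R(v) = 125
R(-19) + L(-7)*(-455) = 125 - 7*(-455) = 125 + 3185 = 3310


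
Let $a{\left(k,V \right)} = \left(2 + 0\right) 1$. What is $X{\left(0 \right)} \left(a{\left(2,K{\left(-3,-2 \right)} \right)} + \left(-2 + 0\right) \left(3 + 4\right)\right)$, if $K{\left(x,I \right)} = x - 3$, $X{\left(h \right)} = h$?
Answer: $0$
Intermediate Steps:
$K{\left(x,I \right)} = -3 + x$
$a{\left(k,V \right)} = 2$ ($a{\left(k,V \right)} = 2 \cdot 1 = 2$)
$X{\left(0 \right)} \left(a{\left(2,K{\left(-3,-2 \right)} \right)} + \left(-2 + 0\right) \left(3 + 4\right)\right) = 0 \left(2 + \left(-2 + 0\right) \left(3 + 4\right)\right) = 0 \left(2 - 14\right) = 0 \left(-12\right) = 0$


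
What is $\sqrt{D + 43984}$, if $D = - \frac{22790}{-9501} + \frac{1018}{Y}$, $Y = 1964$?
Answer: $\frac{\sqrt{3828997967089816614}}{9329982} \approx 209.73$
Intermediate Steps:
$D = \frac{27215789}{9329982}$ ($D = - \frac{22790}{-9501} + \frac{1018}{1964} = \left(-22790\right) \left(- \frac{1}{9501}\right) + 1018 \cdot \frac{1}{1964} = \frac{22790}{9501} + \frac{509}{982} = \frac{27215789}{9329982} \approx 2.917$)
$\sqrt{D + 43984} = \sqrt{\frac{27215789}{9329982} + 43984} = \sqrt{\frac{410397144077}{9329982}} = \frac{\sqrt{3828997967089816614}}{9329982}$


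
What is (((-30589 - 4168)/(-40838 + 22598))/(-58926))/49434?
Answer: -34757/53132169404160 ≈ -6.5416e-10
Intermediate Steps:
(((-30589 - 4168)/(-40838 + 22598))/(-58926))/49434 = (-34757/(-18240)*(-1/58926))*(1/49434) = (-34757*(-1/18240)*(-1/58926))*(1/49434) = ((34757/18240)*(-1/58926))*(1/49434) = -34757/1074810240*1/49434 = -34757/53132169404160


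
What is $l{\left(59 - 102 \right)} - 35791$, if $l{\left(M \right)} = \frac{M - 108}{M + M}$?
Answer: $- \frac{3077875}{86} \approx -35789.0$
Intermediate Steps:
$l{\left(M \right)} = \frac{-108 + M}{2 M}$
$l{\left(59 - 102 \right)} - 35791 = \frac{-108 + \left(59 - 102\right)}{2 \left(59 - 102\right)} - 35791 = \frac{-108 - 43}{2 \left(-43\right)} - 35791 = \frac{1}{2} \left(- \frac{1}{43}\right) \left(-151\right) - 35791 = \frac{151}{86} - 35791 = - \frac{3077875}{86}$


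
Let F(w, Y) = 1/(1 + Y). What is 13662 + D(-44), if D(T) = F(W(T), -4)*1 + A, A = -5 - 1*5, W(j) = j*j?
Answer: 40955/3 ≈ 13652.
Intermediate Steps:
W(j) = j**2
A = -10 (A = -5 - 5 = -10)
D(T) = -31/3 (D(T) = 1/(1 - 4) - 10 = 1/(-3) - 10 = -1/3*1 - 10 = -1/3 - 10 = -31/3)
13662 + D(-44) = 13662 - 31/3 = 40955/3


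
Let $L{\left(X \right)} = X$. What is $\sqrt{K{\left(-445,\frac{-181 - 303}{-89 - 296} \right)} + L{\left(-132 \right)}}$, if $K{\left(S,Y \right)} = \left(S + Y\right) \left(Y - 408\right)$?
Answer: $\frac{12 \sqrt{1534289}}{35} \approx 424.69$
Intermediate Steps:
$K{\left(S,Y \right)} = \left(-408 + Y\right) \left(S + Y\right)$ ($K{\left(S,Y \right)} = \left(S + Y\right) \left(-408 + Y\right) = \left(-408 + Y\right) \left(S + Y\right)$)
$\sqrt{K{\left(-445,\frac{-181 - 303}{-89 - 296} \right)} + L{\left(-132 \right)}} = \sqrt{\left(\left(\frac{-181 - 303}{-89 - 296}\right)^{2} - -181560 - 408 \frac{-181 - 303}{-89 - 296} - 445 \frac{-181 - 303}{-89 - 296}\right) - 132} = \sqrt{\left(\left(- \frac{484}{-385}\right)^{2} + 181560 - 408 \left(- \frac{484}{-385}\right) - 445 \left(- \frac{484}{-385}\right)\right) - 132} = \sqrt{\left(\left(\left(-484\right) \left(- \frac{1}{385}\right)\right)^{2} + 181560 - 408 \left(\left(-484\right) \left(- \frac{1}{385}\right)\right) - 445 \left(\left(-484\right) \left(- \frac{1}{385}\right)\right)\right) - 132} = \sqrt{\left(\left(\frac{44}{35}\right)^{2} + 181560 - \frac{17952}{35} - \frac{3916}{7}\right) - 132} = \sqrt{\left(\frac{1936}{1225} + 181560 - \frac{17952}{35} - \frac{3916}{7}\right) - 132} = \sqrt{\frac{221099316}{1225} - 132} = \sqrt{\frac{220937616}{1225}} = \frac{12 \sqrt{1534289}}{35}$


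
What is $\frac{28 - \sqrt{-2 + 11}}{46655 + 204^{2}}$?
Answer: $\frac{25}{88271} \approx 0.00028322$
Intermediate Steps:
$\frac{28 - \sqrt{-2 + 11}}{46655 + 204^{2}} = \frac{28 - \sqrt{9}}{46655 + 41616} = \frac{28 - 3}{88271} = \left(28 - 3\right) \frac{1}{88271} = 25 \cdot \frac{1}{88271} = \frac{25}{88271}$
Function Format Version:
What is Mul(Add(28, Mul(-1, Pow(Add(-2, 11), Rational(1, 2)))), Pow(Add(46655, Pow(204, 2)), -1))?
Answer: Rational(25, 88271) ≈ 0.00028322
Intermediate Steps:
Mul(Add(28, Mul(-1, Pow(Add(-2, 11), Rational(1, 2)))), Pow(Add(46655, Pow(204, 2)), -1)) = Mul(Add(28, Mul(-1, Pow(9, Rational(1, 2)))), Pow(Add(46655, 41616), -1)) = Mul(Add(28, Mul(-1, 3)), Pow(88271, -1)) = Mul(Add(28, -3), Rational(1, 88271)) = Mul(25, Rational(1, 88271)) = Rational(25, 88271)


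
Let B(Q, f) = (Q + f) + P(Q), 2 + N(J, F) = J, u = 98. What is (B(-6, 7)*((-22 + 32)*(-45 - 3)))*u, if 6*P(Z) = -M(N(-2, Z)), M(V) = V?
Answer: -78400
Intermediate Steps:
N(J, F) = -2 + J
P(Z) = 2/3 (P(Z) = (-(-2 - 2))/6 = (-1*(-4))/6 = (1/6)*4 = 2/3)
B(Q, f) = 2/3 + Q + f (B(Q, f) = (Q + f) + 2/3 = 2/3 + Q + f)
(B(-6, 7)*((-22 + 32)*(-45 - 3)))*u = ((2/3 - 6 + 7)*((-22 + 32)*(-45 - 3)))*98 = (5*(10*(-48))/3)*98 = ((5/3)*(-480))*98 = -800*98 = -78400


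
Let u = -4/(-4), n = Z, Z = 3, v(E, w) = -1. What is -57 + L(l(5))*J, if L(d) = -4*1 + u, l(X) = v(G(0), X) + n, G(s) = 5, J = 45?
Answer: -192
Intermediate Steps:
n = 3
l(X) = 2 (l(X) = -1 + 3 = 2)
u = 1 (u = -4*(-¼) = 1)
L(d) = -3 (L(d) = -4*1 + 1 = -4 + 1 = -3)
-57 + L(l(5))*J = -57 - 3*45 = -57 - 135 = -192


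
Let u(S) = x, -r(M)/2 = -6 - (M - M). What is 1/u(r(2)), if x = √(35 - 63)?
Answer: -I*√7/14 ≈ -0.18898*I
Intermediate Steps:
r(M) = 12 (r(M) = -2*(-6 - (M - M)) = -2*(-6 - 1*0) = -2*(-6 + 0) = -2*(-6) = 12)
x = 2*I*√7 (x = √(-28) = 2*I*√7 ≈ 5.2915*I)
u(S) = 2*I*√7
1/u(r(2)) = 1/(2*I*√7) = -I*√7/14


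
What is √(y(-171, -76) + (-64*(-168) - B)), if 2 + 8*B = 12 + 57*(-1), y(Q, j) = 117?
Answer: 11*√1438/4 ≈ 104.28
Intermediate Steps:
B = -47/8 (B = -¼ + (12 + 57*(-1))/8 = -¼ + (12 - 57)/8 = -¼ + (⅛)*(-45) = -¼ - 45/8 = -47/8 ≈ -5.8750)
√(y(-171, -76) + (-64*(-168) - B)) = √(117 + (-64*(-168) - 1*(-47/8))) = √(117 + (10752 + 47/8)) = √(117 + 86063/8) = √(86999/8) = 11*√1438/4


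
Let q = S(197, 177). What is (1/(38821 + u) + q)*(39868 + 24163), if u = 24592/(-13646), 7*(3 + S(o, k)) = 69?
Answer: 814057499768447/1854043709 ≈ 4.3907e+5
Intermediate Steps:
S(o, k) = 48/7 (S(o, k) = -3 + (⅐)*69 = -3 + 69/7 = 48/7)
q = 48/7 ≈ 6.8571
u = -12296/6823 (u = 24592*(-1/13646) = -12296/6823 ≈ -1.8021)
(1/(38821 + u) + q)*(39868 + 24163) = (1/(38821 - 12296/6823) + 48/7)*(39868 + 24163) = (1/(264863387/6823) + 48/7)*64031 = (6823/264863387 + 48/7)*64031 = (12713490337/1854043709)*64031 = 814057499768447/1854043709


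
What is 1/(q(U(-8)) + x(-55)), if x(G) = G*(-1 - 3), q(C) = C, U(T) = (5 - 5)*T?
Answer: 1/220 ≈ 0.0045455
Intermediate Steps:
U(T) = 0 (U(T) = 0*T = 0)
x(G) = -4*G (x(G) = G*(-4) = -4*G)
1/(q(U(-8)) + x(-55)) = 1/(0 - 4*(-55)) = 1/(0 + 220) = 1/220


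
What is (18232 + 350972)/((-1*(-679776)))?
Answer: 30767/56648 ≈ 0.54313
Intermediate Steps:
(18232 + 350972)/((-1*(-679776))) = 369204/679776 = 369204*(1/679776) = 30767/56648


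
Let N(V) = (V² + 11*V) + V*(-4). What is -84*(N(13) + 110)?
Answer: -31080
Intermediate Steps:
N(V) = V² + 7*V (N(V) = (V² + 11*V) - 4*V = V² + 7*V)
-84*(N(13) + 110) = -84*(13*(7 + 13) + 110) = -84*(13*20 + 110) = -84*(260 + 110) = -84*370 = -31080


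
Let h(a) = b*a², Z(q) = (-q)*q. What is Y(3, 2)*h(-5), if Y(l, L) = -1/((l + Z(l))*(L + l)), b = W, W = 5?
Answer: 25/6 ≈ 4.1667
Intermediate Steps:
b = 5
Z(q) = -q²
Y(l, L) = -1/((L + l)*(l - l²)) (Y(l, L) = -1/((l - l²)*(L + l)) = -1/((L + l)*(l - l²)))
h(a) = 5*a²
Y(3, 2)*h(-5) = (1/(3*(3² - 1*2 - 1*3 + 2*3)))*(5*(-5)²) = (1/(3*(9 - 2 - 3 + 6)))*(5*25) = ((⅓)/10)*125 = ((⅓)*(⅒))*125 = (1/30)*125 = 25/6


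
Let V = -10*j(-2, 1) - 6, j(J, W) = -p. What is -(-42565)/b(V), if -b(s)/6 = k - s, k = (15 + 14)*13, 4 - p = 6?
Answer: -42565/2418 ≈ -17.603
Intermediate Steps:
p = -2 (p = 4 - 1*6 = 4 - 6 = -2)
k = 377 (k = 29*13 = 377)
j(J, W) = 2 (j(J, W) = -1*(-2) = 2)
V = -26 (V = -10*2 - 6 = -20 - 6 = -26)
b(s) = -2262 + 6*s (b(s) = -6*(377 - s) = -2262 + 6*s)
-(-42565)/b(V) = -(-42565)/(-2262 + 6*(-26)) = -(-42565)/(-2262 - 156) = -(-42565)/(-2418) = -(-42565)*(-1)/2418 = -1*42565/2418 = -42565/2418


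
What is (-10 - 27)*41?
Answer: -1517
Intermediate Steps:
(-10 - 27)*41 = -37*41 = -1517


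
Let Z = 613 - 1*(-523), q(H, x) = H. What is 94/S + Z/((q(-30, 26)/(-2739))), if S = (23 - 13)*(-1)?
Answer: 518537/5 ≈ 1.0371e+5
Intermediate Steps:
Z = 1136 (Z = 613 + 523 = 1136)
S = -10 (S = 10*(-1) = -10)
94/S + Z/((q(-30, 26)/(-2739))) = 94/(-10) + 1136/((-30/(-2739))) = 94*(-⅒) + 1136/((-30*(-1/2739))) = -47/5 + 1136/(10/913) = -47/5 + 1136*(913/10) = -47/5 + 518584/5 = 518537/5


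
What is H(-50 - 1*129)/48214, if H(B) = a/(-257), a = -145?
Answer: 145/12390998 ≈ 1.1702e-5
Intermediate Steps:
H(B) = 145/257 (H(B) = -145/(-257) = -145*(-1/257) = 145/257)
H(-50 - 1*129)/48214 = (145/257)/48214 = (145/257)*(1/48214) = 145/12390998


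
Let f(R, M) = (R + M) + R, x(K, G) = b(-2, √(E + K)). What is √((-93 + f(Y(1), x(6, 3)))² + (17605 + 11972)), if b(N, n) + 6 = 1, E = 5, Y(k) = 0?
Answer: √39181 ≈ 197.94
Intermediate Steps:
b(N, n) = -5 (b(N, n) = -6 + 1 = -5)
x(K, G) = -5
f(R, M) = M + 2*R (f(R, M) = (M + R) + R = M + 2*R)
√((-93 + f(Y(1), x(6, 3)))² + (17605 + 11972)) = √((-93 + (-5 + 2*0))² + (17605 + 11972)) = √((-93 + (-5 + 0))² + 29577) = √((-93 - 5)² + 29577) = √((-98)² + 29577) = √(9604 + 29577) = √39181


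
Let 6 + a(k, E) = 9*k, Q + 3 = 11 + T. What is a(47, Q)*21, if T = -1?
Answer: 8757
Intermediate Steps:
Q = 7 (Q = -3 + (11 - 1) = -3 + 10 = 7)
a(k, E) = -6 + 9*k
a(47, Q)*21 = (-6 + 9*47)*21 = (-6 + 423)*21 = 417*21 = 8757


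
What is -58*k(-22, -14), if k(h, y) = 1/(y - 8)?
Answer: 29/11 ≈ 2.6364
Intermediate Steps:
k(h, y) = 1/(-8 + y)
-58*k(-22, -14) = -58/(-8 - 14) = -58/(-22) = -58*(-1/22) = 29/11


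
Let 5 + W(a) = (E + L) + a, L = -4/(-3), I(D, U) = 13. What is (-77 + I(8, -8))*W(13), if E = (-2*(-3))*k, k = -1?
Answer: -640/3 ≈ -213.33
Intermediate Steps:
E = -6 (E = -2*(-3)*(-1) = 6*(-1) = -6)
L = 4/3 (L = -4*(-⅓) = 4/3 ≈ 1.3333)
W(a) = -29/3 + a (W(a) = -5 + ((-6 + 4/3) + a) = -5 + (-14/3 + a) = -29/3 + a)
(-77 + I(8, -8))*W(13) = (-77 + 13)*(-29/3 + 13) = -64*10/3 = -640/3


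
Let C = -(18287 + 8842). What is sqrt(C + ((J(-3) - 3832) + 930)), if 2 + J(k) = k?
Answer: 2*I*sqrt(7509) ≈ 173.31*I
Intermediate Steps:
J(k) = -2 + k
C = -27129 (C = -1*27129 = -27129)
sqrt(C + ((J(-3) - 3832) + 930)) = sqrt(-27129 + (((-2 - 3) - 3832) + 930)) = sqrt(-27129 + ((-5 - 3832) + 930)) = sqrt(-27129 + (-3837 + 930)) = sqrt(-27129 - 2907) = sqrt(-30036) = 2*I*sqrt(7509)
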